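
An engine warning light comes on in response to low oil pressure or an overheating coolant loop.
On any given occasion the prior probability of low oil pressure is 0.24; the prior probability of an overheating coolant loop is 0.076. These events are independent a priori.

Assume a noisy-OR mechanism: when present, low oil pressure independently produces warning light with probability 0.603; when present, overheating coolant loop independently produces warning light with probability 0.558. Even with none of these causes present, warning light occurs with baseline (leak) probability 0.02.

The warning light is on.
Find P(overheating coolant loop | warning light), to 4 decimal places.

Under noisy-OR, P(warning light | causes) = 1 − (1−0.02)·∏(1−qᵢ) over the active causes.
P(warning light) = 0.02×0.76×0.924 + 0.56684×0.76×0.076 + 0.61094×0.24×0.924 + 0.828035×0.24×0.076 = 0.014045 + 0.032741 + 0.135482 + 0.015103 = 0.197371
Of this, 0.047844 comes from 0.032741 + 0.015103 (the overheating coolant loop=true cases).
P(overheating coolant loop | warning light) = 0.047844 / 0.197371 ≈ 0.2424

P(overheating coolant loop | warning light) ≈ 0.2424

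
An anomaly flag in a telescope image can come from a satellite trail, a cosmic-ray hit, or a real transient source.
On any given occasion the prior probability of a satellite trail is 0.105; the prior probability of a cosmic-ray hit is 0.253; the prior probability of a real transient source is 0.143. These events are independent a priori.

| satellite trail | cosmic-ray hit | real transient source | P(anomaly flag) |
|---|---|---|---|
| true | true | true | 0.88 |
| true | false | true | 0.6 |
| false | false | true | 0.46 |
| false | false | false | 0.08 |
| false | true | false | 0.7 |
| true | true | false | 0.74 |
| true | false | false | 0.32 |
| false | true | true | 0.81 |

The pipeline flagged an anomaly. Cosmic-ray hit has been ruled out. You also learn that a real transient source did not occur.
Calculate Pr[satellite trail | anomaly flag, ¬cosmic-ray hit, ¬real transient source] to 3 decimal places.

Pr[satellite trail | anomaly flag, ¬cosmic-ray hit, ¬real transient source] ≈ 0.319

Enumerate both values of satellite trail and weight by the priors:
  P(anomaly flag | ¬cosmic-ray hit, ¬real transient source) = 0.08×0.895 + 0.32×0.105
        = 0.071600 + 0.033600 = 0.105200
The terms with satellite trail present sum to 0.033600, so
  P(satellite trail | anomaly flag, ¬cosmic-ray hit, ¬real transient source) = 0.033600 / 0.105200 ≈ 0.319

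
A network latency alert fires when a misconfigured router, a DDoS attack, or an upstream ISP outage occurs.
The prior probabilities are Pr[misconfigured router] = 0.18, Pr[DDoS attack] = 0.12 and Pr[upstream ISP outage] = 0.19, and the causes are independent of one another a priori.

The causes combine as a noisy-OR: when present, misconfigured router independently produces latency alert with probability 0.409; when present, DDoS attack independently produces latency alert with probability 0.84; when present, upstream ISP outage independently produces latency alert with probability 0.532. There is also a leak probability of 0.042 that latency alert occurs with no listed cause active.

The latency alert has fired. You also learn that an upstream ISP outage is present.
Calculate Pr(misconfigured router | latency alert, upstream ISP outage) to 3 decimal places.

Under noisy-OR, P(latency alert | causes) = 1 − (1−0.042)·∏(1−qᵢ) over the active causes.
By total probability over the 4 (misconfigured router, DDoS attack) configurations:
  P(latency alert | upstream ISP outage) = 0.551656×0.82×0.88 + 0.928265×0.82×0.12 + 0.735029×0.18×0.88 + 0.957605×0.18×0.12
        = 0.398075 + 0.091341 + 0.116429 + 0.020684 = 0.626529
Configurations with misconfigured router contribute 0.137113, so
  P(misconfigured router | latency alert, upstream ISP outage) = 0.137113 / 0.626529 ≈ 0.219

Pr(misconfigured router | latency alert, upstream ISP outage) ≈ 0.219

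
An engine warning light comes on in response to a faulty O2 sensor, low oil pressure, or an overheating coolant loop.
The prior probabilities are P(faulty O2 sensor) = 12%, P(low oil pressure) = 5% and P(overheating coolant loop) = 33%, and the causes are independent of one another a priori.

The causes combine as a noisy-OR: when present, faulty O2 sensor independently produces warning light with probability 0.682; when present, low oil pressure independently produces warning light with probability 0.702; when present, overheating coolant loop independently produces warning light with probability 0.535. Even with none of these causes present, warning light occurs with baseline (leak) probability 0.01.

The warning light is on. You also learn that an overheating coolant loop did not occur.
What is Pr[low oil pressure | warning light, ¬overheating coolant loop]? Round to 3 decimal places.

Under noisy-OR, P(warning light | causes) = 1 − (1−0.01)·∏(1−qᵢ) over the active causes.
P(warning light | ¬overheating coolant loop) = 0.01×0.88×0.95 + 0.70498×0.88×0.05 + 0.68518×0.12×0.95 + 0.906184×0.12×0.05 = 0.008360 + 0.031019 + 0.078111 + 0.005437 = 0.122927
The low oil pressure-present share is 0.031019 + 0.005437 = 0.036456.
So P(low oil pressure | warning light, ¬overheating coolant loop) = 0.036456/0.122927 ≈ 0.297.

Pr[low oil pressure | warning light, ¬overheating coolant loop] ≈ 0.297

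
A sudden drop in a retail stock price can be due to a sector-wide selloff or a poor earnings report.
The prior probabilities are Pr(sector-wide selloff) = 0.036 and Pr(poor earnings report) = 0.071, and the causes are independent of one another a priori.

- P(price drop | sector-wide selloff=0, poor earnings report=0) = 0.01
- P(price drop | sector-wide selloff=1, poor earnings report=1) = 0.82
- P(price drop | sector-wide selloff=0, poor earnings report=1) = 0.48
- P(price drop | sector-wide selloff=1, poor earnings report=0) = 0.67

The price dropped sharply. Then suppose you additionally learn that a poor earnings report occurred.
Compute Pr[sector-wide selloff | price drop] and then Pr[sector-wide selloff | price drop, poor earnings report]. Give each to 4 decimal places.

Numerator (weight on configurations with sector-wide selloff): 0.022407 + 0.002096 = 0.024503
Denominator P(price drop): 0.01×0.964×0.929 + 0.48×0.964×0.071 + 0.67×0.036×0.929 + 0.82×0.036×0.071 = 0.066312
Posterior = 0.024503 / 0.066312 ≈ 0.3695

Now condition on the additional information:
P(price drop | poor earnings report) = 0.48×0.964 + 0.82×0.036 = 0.462720 + 0.029520 = 0.492240
Restricting to configurations with sector-wide selloff present: 0.82×0.036 = 0.029520.
P(sector-wide selloff | price drop, poor earnings report) = 0.029520 / 0.492240 ≈ 0.0600
Conditioning on poor earnings report lowers the posterior on sector-wide selloff: the classic explaining-away effect in a common-effect structure.

Pr[sector-wide selloff | price drop] ≈ 0.3695; Pr[sector-wide selloff | price drop, poor earnings report] ≈ 0.0600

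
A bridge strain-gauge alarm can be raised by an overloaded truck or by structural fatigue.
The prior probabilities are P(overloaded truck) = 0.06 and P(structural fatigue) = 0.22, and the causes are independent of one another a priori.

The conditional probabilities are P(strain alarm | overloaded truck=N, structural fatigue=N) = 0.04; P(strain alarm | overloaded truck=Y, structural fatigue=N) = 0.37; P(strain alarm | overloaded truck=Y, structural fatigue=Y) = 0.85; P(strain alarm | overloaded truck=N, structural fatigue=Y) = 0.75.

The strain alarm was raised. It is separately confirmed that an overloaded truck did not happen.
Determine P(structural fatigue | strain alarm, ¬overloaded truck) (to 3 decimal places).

P(structural fatigue | strain alarm, ¬overloaded truck) ≈ 0.841

P(strain alarm | ¬overloaded truck) = 0.04×0.78 + 0.75×0.22 = 0.031200 + 0.165000 = 0.196200
Restricting to configurations with structural fatigue present: 0.75×0.22 = 0.165000.
So P(structural fatigue | strain alarm, ¬overloaded truck) = 0.165000/0.196200 ≈ 0.841.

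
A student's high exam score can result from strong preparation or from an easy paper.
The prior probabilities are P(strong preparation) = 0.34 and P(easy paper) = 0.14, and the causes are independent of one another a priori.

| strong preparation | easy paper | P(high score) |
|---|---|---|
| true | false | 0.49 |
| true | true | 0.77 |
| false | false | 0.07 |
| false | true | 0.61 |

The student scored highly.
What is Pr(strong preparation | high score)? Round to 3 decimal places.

Pr(strong preparation | high score) ≈ 0.652

Numerator (weight on configurations with strong preparation): 0.143276 + 0.036652 = 0.179928
The normalizing constant is 0.07·0.66·0.86 + 0.61·0.66·0.14 + 0.49·0.34·0.86 + 0.77·0.34·0.14 = 0.276024
Posterior = 0.179928 / 0.276024 ≈ 0.652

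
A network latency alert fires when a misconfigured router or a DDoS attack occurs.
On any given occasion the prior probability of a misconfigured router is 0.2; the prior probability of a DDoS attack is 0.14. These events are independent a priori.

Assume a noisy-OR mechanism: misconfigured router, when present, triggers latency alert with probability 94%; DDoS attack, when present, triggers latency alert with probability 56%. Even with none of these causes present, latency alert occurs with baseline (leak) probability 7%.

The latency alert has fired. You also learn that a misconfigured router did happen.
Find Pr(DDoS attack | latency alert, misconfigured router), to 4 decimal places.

Under noisy-OR, P(latency alert | causes) = 1 − (1−0.07)·∏(1−qᵢ) over the active causes.
Sum P(latency alert|·) weighted by the priors over both values of DDoS attack:
  P(latency alert | misconfigured router) = 0.9442×0.86 + 0.975448×0.14
        = 0.812012 + 0.136563 = 0.948575
Configurations with DDoS attack contribute 0.136563, so
  P(DDoS attack | latency alert, misconfigured router) = 0.136563 / 0.948575 ≈ 0.1440

Pr(DDoS attack | latency alert, misconfigured router) ≈ 0.1440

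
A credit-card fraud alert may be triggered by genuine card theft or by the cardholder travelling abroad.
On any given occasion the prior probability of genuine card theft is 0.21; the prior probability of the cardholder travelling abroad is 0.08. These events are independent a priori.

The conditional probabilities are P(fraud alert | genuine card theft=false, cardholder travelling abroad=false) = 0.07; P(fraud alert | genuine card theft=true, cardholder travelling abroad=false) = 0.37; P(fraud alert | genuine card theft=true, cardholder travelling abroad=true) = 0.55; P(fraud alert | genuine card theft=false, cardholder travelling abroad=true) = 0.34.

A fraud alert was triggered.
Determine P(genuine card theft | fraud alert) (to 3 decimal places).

P(genuine card theft | fraud alert) ≈ 0.527

By total probability over the 4 (genuine card theft, cardholder travelling abroad) configurations:
  P(fraud alert) = 0.07×0.79×0.92 + 0.34×0.79×0.08 + 0.37×0.21×0.92 + 0.55×0.21×0.08
        = 0.050876 + 0.021488 + 0.071484 + 0.009240 = 0.153088
Keeping only the genuine card theft-present terms gives 0.080724, so
  P(genuine card theft | fraud alert) = 0.080724 / 0.153088 ≈ 0.527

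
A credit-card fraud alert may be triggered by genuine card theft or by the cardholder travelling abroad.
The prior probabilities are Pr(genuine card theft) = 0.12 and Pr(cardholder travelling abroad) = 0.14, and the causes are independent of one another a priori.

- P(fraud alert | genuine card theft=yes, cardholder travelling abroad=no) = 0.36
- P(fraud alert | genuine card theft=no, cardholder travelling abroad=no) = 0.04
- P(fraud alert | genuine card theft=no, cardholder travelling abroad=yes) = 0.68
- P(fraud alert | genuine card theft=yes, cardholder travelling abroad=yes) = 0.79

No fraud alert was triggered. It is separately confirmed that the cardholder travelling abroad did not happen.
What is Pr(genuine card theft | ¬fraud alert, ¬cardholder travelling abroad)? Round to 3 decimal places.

For the numerator, keep only genuine card theft=true terms: 0.64·0.12 = 0.076800
Normalizer over all consistent configurations: 0.96·0.88 + 0.64·0.12 = 0.921600
P(genuine card theft | ¬fraud alert, ¬cardholder travelling abroad) = 0.076800/0.921600 ≈ 0.083

Pr(genuine card theft | ¬fraud alert, ¬cardholder travelling abroad) ≈ 0.083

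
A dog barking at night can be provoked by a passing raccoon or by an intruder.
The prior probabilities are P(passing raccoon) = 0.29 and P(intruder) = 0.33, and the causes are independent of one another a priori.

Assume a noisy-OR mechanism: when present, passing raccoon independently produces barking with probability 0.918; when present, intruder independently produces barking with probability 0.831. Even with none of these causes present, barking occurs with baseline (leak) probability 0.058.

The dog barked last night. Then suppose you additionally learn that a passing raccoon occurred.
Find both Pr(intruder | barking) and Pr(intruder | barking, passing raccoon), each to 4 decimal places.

Under noisy-OR, P(barking | causes) = 1 − (1−0.058)·∏(1−qᵢ) over the active causes.
Numerator (weight on configurations with intruder): 0.197000 + 0.094451 = 0.291451
The normalizing constant is 0.058*0.71*0.67 + 0.840802*0.71*0.33 + 0.922756*0.29*0.67 + 0.986946*0.29*0.33 = 0.498333
P(intruder | barking) = 0.291451/0.498333 ≈ 0.5849

With the extra evidence:
Enumerate both values of intruder and weight by the priors:
  P(barking | passing raccoon) = 0.922756*0.67 + 0.986946*0.33
        = 0.618247 + 0.325692 = 0.943939
Configurations with intruder contribute 0.325692, so
  P(intruder | barking, passing raccoon) = 0.325692 / 0.943939 ≈ 0.3450
Conditioning on passing raccoon lowers the posterior on intruder: the classic explaining-away effect in a common-effect structure.

Pr(intruder | barking) ≈ 0.5849; Pr(intruder | barking, passing raccoon) ≈ 0.3450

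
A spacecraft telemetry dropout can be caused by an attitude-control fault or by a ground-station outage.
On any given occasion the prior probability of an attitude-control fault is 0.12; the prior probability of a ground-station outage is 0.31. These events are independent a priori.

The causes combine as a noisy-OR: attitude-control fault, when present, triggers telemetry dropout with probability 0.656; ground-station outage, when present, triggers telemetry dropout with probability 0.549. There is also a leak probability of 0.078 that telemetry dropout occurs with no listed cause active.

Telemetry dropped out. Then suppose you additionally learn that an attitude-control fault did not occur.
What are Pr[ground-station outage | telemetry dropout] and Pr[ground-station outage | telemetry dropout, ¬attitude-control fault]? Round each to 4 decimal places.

Under noisy-OR, P(telemetry dropout | causes) = 1 − (1−0.078)·∏(1−qᵢ) over the active causes.
P(telemetry dropout) = 0.078·0.88·0.69 + 0.584178·0.88·0.31 + 0.682832·0.12·0.69 + 0.856957·0.12·0.31 = 0.047362 + 0.159364 + 0.056538 + 0.031879 = 0.295143
Restricting to configurations with ground-station outage present: 0.159364 + 0.031879 = 0.191243.
Hence the posterior is 0.191243/0.295143 ≈ 0.6480.

Now also conditioning on attitude-control fault≠true:
Weight on ground-station outage=true, given the evidence: 0.584178*0.31 = 0.181095
The normalizing constant is 0.078*0.69 + 0.584178*0.31 = 0.234915
Posterior = 0.181095 / 0.234915 ≈ 0.7709

Pr[ground-station outage | telemetry dropout] ≈ 0.6480; Pr[ground-station outage | telemetry dropout, ¬attitude-control fault] ≈ 0.7709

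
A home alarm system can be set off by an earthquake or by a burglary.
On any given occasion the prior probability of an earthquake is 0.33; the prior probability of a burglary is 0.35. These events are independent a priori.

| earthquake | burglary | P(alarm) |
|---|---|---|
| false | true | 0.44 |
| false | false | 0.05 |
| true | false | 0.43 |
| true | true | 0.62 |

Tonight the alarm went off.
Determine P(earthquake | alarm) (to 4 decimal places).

P(earthquake | alarm) ≈ 0.5673

P(alarm) = 0.05*0.67*0.65 + 0.44*0.67*0.35 + 0.43*0.33*0.65 + 0.62*0.33*0.35 = 0.021775 + 0.103180 + 0.092235 + 0.071610 = 0.288800
Restricting to configurations with earthquake present: 0.092235 + 0.071610 = 0.163845.
P(earthquake | alarm) = 0.163845 / 0.288800 ≈ 0.5673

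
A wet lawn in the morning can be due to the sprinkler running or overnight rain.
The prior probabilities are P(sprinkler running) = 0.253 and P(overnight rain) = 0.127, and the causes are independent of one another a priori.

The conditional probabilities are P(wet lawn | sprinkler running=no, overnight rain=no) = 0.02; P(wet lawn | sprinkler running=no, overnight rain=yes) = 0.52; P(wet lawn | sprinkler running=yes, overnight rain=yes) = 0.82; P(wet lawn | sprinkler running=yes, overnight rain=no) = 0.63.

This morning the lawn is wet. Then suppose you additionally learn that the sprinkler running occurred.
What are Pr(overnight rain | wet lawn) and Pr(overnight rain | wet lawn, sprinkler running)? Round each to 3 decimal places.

Pr(overnight rain | wet lawn) ≈ 0.332; Pr(overnight rain | wet lawn, sprinkler running) ≈ 0.159

Enumerate the 4 (sprinkler running, overnight rain) configurations and weight by the priors:
  P(wet lawn) = 0.02*0.747*0.873 + 0.52*0.747*0.127 + 0.63*0.253*0.873 + 0.82*0.253*0.127
        = 0.013043 + 0.049332 + 0.139147 + 0.026347 = 0.227869
Keeping only the overnight rain-present terms gives 0.075679, so
  P(overnight rain | wet lawn) = 0.075679 / 0.227869 ≈ 0.332

Now also conditioning on sprinkler running=true:
By total probability over both values of overnight rain:
  P(wet lawn | sprinkler running) = 0.63×0.873 + 0.82×0.127
        = 0.549990 + 0.104140 = 0.654130
The terms with overnight rain present sum to 0.104140, so
  P(overnight rain | wet lawn, sprinkler running) = 0.104140 / 0.654130 ≈ 0.159
This is intercausal reasoning (explaining away): once sprinkler running accounts for the wet lawn, overnight rain becomes less likely.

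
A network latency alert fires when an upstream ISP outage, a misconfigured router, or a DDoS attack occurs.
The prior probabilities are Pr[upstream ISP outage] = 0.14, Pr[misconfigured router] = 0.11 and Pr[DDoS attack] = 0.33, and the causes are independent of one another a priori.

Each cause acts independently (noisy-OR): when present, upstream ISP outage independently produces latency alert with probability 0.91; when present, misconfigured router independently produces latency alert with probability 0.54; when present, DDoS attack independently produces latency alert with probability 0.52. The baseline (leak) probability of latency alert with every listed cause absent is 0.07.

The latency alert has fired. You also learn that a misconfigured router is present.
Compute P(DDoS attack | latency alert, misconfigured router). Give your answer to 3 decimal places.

Under noisy-OR, P(latency alert | causes) = 1 − (1−0.07)·∏(1−qᵢ) over the active causes.
Numerator (weight on configurations with DDoS attack): 0.225523 + 0.045346 = 0.270869
The normalizing constant is 0.5722×0.86×0.67 + 0.794656×0.86×0.33 + 0.961498×0.14×0.67 + 0.981519×0.14×0.33 = 0.690760
Posterior = 0.270869 / 0.690760 ≈ 0.392

P(DDoS attack | latency alert, misconfigured router) ≈ 0.392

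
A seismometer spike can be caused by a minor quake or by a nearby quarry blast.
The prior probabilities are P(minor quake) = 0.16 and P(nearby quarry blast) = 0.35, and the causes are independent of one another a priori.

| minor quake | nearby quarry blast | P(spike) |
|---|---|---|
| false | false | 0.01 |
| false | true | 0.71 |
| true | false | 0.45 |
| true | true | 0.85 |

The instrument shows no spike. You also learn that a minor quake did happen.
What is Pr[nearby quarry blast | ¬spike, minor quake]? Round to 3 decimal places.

Pr[nearby quarry blast | ¬spike, minor quake] ≈ 0.128

P(¬spike | minor quake) = 0.55×0.65 + 0.15×0.35 = 0.357500 + 0.052500 = 0.410000
The nearby quarry blast-present share is 0.15×0.35 = 0.052500.
P(nearby quarry blast | ¬spike, minor quake) = 0.052500 / 0.410000 ≈ 0.128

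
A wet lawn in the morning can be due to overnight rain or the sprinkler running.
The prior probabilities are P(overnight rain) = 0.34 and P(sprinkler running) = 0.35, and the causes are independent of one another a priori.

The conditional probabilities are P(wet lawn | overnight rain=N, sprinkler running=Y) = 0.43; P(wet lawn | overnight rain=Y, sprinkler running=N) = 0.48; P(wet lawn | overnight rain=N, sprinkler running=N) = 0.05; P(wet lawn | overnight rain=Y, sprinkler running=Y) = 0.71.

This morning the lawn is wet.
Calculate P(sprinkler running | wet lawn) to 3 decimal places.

P(sprinkler running | wet lawn) ≈ 0.590

Numerator (weight on configurations with sprinkler running): 0.099330 + 0.084490 = 0.183820
Denominator P(wet lawn): 0.05*0.66*0.65 + 0.43*0.66*0.35 + 0.48*0.34*0.65 + 0.71*0.34*0.35 = 0.311350
Posterior = 0.183820 / 0.311350 ≈ 0.590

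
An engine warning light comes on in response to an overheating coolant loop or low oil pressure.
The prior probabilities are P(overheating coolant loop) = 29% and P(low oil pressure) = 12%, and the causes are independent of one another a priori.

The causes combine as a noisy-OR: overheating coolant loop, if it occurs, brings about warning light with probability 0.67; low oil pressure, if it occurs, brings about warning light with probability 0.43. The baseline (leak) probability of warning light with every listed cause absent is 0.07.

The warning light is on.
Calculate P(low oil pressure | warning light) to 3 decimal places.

Under noisy-OR, P(warning light | causes) = 1 − (1−0.07)·∏(1−qᵢ) over the active causes.
P(warning light) = 0.07*0.71*0.88 + 0.4699*0.71*0.12 + 0.6931*0.29*0.88 + 0.825067*0.29*0.12 = 0.043736 + 0.040035 + 0.176879 + 0.028712 = 0.289362
Of this, 0.068747 comes from 0.040035 + 0.028712 (the low oil pressure=true cases).
P(low oil pressure | warning light) = 0.068747 / 0.289362 ≈ 0.238

P(low oil pressure | warning light) ≈ 0.238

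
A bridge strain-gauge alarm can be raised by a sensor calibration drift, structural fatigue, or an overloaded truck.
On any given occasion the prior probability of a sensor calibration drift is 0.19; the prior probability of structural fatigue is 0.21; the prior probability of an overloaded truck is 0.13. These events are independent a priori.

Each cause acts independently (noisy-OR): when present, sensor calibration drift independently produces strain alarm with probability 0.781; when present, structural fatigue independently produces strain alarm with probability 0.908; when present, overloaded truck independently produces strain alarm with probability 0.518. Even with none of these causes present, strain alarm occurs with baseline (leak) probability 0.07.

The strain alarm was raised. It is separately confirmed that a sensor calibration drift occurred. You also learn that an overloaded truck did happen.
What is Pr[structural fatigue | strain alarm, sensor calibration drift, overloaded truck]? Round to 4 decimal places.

Pr[structural fatigue | strain alarm, sensor calibration drift, overloaded truck] ≈ 0.2261

Under noisy-OR, P(strain alarm | causes) = 1 − (1−0.07)·∏(1−qᵢ) over the active causes.
Enumerate both values of structural fatigue and weight by the priors:
  P(strain alarm | sensor calibration drift, overloaded truck) = 0.901831*0.79 + 0.990968*0.21
        = 0.712446 + 0.208103 = 0.920549
Keeping only the structural fatigue-present terms gives 0.208103, so
  P(structural fatigue | strain alarm, sensor calibration drift, overloaded truck) = 0.208103 / 0.920549 ≈ 0.2261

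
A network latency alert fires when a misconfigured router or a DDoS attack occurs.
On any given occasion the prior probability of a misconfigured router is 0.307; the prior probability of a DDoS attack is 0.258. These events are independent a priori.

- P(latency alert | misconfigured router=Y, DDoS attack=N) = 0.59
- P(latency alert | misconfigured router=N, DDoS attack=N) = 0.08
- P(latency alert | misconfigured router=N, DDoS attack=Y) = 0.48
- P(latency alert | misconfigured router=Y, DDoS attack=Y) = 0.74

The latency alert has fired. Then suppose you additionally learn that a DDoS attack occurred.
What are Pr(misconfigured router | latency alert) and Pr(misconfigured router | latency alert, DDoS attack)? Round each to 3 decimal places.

Pr(misconfigured router | latency alert) ≈ 0.603; Pr(misconfigured router | latency alert, DDoS attack) ≈ 0.406

P(latency alert) = 0.08*0.693*0.742 + 0.48*0.693*0.258 + 0.59*0.307*0.742 + 0.74*0.307*0.258 = 0.041136 + 0.085821 + 0.134398 + 0.058612 = 0.319967
Restricting to configurations with misconfigured router present: 0.134398 + 0.058612 = 0.193010.
So P(misconfigured router | latency alert) = 0.193010/0.319967 ≈ 0.603.

Now also conditioning on DDoS attack=true:
Sum P(latency alert|·) weighted by the priors over both values of misconfigured router:
  P(latency alert | DDoS attack) = 0.48·0.693 + 0.74·0.307
        = 0.332640 + 0.227180 = 0.559820
Keeping only the misconfigured router-present terms gives 0.227180, so
  P(misconfigured router | latency alert, DDoS attack) = 0.227180 / 0.559820 ≈ 0.406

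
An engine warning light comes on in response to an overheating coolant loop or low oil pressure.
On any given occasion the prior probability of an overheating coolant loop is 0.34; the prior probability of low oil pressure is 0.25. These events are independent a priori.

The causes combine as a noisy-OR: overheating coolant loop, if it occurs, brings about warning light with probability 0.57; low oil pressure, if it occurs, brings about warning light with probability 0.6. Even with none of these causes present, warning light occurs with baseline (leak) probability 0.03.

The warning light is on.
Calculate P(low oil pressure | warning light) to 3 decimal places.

P(low oil pressure | warning light) ≈ 0.512

Under noisy-OR, P(warning light | causes) = 1 − (1−0.03)·∏(1−qᵢ) over the active causes.
P(warning light) = 0.03×0.66×0.75 + 0.612×0.66×0.25 + 0.5829×0.34×0.75 + 0.83316×0.34×0.25 = 0.014850 + 0.100980 + 0.148640 + 0.070819 = 0.335289
Restricting to configurations with low oil pressure present: 0.100980 + 0.070819 = 0.171799.
Hence the posterior is 0.171799/0.335289 ≈ 0.512.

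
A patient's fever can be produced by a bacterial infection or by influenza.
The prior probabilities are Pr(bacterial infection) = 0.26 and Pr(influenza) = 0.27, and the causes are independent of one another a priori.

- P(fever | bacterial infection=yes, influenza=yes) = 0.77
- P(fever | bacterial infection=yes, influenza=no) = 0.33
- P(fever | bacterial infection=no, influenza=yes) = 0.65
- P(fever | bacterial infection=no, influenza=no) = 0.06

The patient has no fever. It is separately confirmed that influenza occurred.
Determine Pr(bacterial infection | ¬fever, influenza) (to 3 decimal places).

Pr(bacterial infection | ¬fever, influenza) ≈ 0.188

Weight on bacterial infection=true, given the evidence: 0.23·0.26 = 0.059800
Denominator P(¬fever | influenza): 0.35·0.74 + 0.23·0.26 = 0.318800
P(bacterial infection | ¬fever, influenza) = 0.059800/0.318800 ≈ 0.188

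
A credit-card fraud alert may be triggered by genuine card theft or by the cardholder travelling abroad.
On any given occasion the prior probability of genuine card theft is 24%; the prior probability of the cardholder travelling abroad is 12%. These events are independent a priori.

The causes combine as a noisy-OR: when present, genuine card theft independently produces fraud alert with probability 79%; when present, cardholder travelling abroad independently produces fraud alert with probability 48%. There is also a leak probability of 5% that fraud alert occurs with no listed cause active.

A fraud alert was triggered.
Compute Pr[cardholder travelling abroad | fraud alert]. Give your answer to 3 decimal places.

Pr[cardholder travelling abroad | fraud alert] ≈ 0.262

Under noisy-OR, P(fraud alert | causes) = 1 − (1−0.05)·∏(1−qᵢ) over the active causes.
By total probability over the 4 (genuine card theft, cardholder travelling abroad) configurations:
  P(fraud alert) = 0.05×0.76×0.88 + 0.506×0.76×0.12 + 0.8005×0.24×0.88 + 0.89626×0.24×0.12
        = 0.033440 + 0.046147 + 0.169066 + 0.025812 = 0.274465
Keeping only the cardholder travelling abroad-present terms gives 0.071959, so
  P(cardholder travelling abroad | fraud alert) = 0.071959 / 0.274465 ≈ 0.262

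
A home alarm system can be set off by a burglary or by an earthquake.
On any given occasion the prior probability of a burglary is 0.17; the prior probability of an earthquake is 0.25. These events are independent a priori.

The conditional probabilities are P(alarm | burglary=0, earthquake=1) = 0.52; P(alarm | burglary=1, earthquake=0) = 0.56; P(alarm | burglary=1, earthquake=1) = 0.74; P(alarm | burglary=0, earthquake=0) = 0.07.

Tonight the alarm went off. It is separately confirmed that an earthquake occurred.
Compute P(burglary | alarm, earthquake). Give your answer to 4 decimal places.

P(burglary | alarm, earthquake) ≈ 0.2257

By total probability over both values of burglary:
  P(alarm | earthquake) = 0.52×0.83 + 0.74×0.17
        = 0.431600 + 0.125800 = 0.557400
The terms with burglary present sum to 0.125800, so
  P(burglary | alarm, earthquake) = 0.125800 / 0.557400 ≈ 0.2257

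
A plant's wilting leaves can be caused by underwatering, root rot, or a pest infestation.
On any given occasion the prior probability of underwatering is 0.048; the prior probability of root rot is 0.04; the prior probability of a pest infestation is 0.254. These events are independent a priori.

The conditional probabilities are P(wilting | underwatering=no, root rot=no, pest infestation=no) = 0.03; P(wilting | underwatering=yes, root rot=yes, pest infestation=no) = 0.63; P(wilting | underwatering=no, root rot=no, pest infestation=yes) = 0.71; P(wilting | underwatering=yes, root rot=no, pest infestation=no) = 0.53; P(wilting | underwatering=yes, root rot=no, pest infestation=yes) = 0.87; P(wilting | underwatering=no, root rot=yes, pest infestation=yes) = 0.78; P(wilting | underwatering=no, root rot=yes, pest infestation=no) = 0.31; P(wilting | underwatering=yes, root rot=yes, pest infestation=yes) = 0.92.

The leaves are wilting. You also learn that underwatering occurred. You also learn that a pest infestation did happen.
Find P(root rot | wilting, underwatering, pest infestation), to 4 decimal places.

P(root rot | wilting, underwatering, pest infestation) ≈ 0.0422

Numerator (weight on configurations with root rot): 0.92×0.04 = 0.036800
The normalizing constant is 0.87×0.96 + 0.92×0.04 = 0.872000
P(root rot | wilting, underwatering, pest infestation) = 0.036800/0.872000 ≈ 0.0422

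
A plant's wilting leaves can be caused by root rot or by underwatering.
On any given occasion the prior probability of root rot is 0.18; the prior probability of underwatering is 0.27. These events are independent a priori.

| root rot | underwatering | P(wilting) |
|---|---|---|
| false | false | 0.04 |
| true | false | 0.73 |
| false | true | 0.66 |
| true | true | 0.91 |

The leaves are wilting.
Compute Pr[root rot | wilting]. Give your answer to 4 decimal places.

P(wilting) = 0.04·0.82·0.73 + 0.66·0.82·0.27 + 0.73·0.18·0.73 + 0.91·0.18·0.27 = 0.023944 + 0.146124 + 0.095922 + 0.044226 = 0.310216
Restricting to configurations with root rot present: 0.095922 + 0.044226 = 0.140148.
P(root rot | wilting) = 0.140148 / 0.310216 ≈ 0.4518

Pr[root rot | wilting] ≈ 0.4518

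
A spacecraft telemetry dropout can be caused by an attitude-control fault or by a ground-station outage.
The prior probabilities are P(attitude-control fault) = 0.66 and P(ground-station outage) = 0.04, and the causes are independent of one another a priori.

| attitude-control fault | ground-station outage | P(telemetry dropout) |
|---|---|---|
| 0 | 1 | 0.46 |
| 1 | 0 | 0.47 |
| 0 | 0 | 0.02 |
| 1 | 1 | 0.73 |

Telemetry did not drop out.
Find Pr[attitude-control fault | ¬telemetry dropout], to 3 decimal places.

Weight on attitude-control fault=true, given the evidence: 0.335808 + 0.007128 = 0.342936
The normalizing constant is 0.98·0.34·0.96 + 0.54·0.34·0.04 + 0.53·0.66·0.96 + 0.27·0.66·0.04 = 0.670152
P(attitude-control fault | ¬telemetry dropout) = 0.342936/0.670152 ≈ 0.512

Pr[attitude-control fault | ¬telemetry dropout] ≈ 0.512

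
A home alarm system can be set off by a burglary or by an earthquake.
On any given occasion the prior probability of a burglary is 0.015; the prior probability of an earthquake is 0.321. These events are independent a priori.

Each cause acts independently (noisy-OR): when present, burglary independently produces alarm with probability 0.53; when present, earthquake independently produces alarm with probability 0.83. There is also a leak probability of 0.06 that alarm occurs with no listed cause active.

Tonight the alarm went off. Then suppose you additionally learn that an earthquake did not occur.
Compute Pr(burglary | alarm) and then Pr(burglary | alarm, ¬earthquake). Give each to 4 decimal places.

Pr(burglary | alarm) ≈ 0.0321; Pr(burglary | alarm, ¬earthquake) ≈ 0.1241

Under noisy-OR, P(alarm | causes) = 1 − (1−0.06)·∏(1−qᵢ) over the active causes.
Sum P(alarm|·) weighted by the priors over the 4 (burglary, earthquake) configurations:
  P(alarm) = 0.06×0.985×0.679 + 0.8402×0.985×0.321 + 0.5582×0.015×0.679 + 0.924894×0.015×0.321
        = 0.040129 + 0.265659 + 0.005685 + 0.004453 = 0.315926
Keeping only the burglary-present terms gives 0.010138, so
  P(burglary | alarm) = 0.010138 / 0.315926 ≈ 0.0321

Now also conditioning on earthquake≠true:
Weight on burglary=true, given the evidence: 0.5582*0.015 = 0.008373
The normalizing constant is 0.06*0.985 + 0.5582*0.015 = 0.067473
P(burglary | alarm, ¬earthquake) = 0.008373/0.067473 ≈ 0.1241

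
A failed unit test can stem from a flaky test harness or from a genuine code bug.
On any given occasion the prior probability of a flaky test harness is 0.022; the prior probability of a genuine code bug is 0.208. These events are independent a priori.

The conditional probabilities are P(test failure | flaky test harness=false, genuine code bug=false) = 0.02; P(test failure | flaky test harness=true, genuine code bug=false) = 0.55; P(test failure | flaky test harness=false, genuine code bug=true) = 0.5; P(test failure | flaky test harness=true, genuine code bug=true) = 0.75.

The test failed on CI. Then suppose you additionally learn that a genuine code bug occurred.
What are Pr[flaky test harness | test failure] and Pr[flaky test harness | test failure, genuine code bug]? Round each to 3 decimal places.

Numerator (weight on configurations with flaky test harness): 0.009583 + 0.003432 = 0.013015
Normalizer over all consistent configurations: 0.02×0.978×0.792 + 0.5×0.978×0.208 + 0.55×0.022×0.792 + 0.75×0.022×0.208 = 0.130219
P(flaky test harness | test failure) = 0.013015/0.130219 ≈ 0.100

With the extra evidence:
Enumerate both values of flaky test harness and weight by the priors:
  P(test failure | genuine code bug) = 0.5·0.978 + 0.75·0.022
        = 0.489000 + 0.016500 = 0.505500
Configurations with flaky test harness contribute 0.016500, so
  P(flaky test harness | test failure, genuine code bug) = 0.016500 / 0.505500 ≈ 0.033

Pr[flaky test harness | test failure] ≈ 0.100; Pr[flaky test harness | test failure, genuine code bug] ≈ 0.033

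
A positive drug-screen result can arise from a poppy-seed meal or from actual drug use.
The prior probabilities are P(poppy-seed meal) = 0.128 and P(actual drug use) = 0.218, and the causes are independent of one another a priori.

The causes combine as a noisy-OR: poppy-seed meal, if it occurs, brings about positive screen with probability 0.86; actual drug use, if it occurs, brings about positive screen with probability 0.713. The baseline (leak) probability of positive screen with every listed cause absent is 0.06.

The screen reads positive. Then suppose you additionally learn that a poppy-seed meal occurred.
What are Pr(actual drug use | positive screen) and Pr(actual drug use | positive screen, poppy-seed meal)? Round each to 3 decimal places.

Under noisy-OR, P(positive screen | causes) = 1 − (1−0.06)·∏(1−qᵢ) over the active causes.
Numerator (weight on configurations with actual drug use): 0.138812 + 0.026850 = 0.165662
The normalizing constant is 0.06×0.872×0.782 + 0.73022×0.872×0.218 + 0.8684×0.128×0.782 + 0.962231×0.128×0.218 = 0.293499
P(actual drug use | positive screen) = 0.165662/0.293499 ≈ 0.564

Now also conditioning on poppy-seed meal=true:
Sum P(positive screen|·) weighted by the priors over both values of actual drug use:
  P(positive screen | poppy-seed meal) = 0.8684·0.782 + 0.962231·0.218
        = 0.679089 + 0.209766 = 0.888855
Configurations with actual drug use contribute 0.209766, so
  P(actual drug use | positive screen, poppy-seed meal) = 0.209766 / 0.888855 ≈ 0.236
The drop from 0.564 to 0.236 is the explaining-away (discounting) effect.

Pr(actual drug use | positive screen) ≈ 0.564; Pr(actual drug use | positive screen, poppy-seed meal) ≈ 0.236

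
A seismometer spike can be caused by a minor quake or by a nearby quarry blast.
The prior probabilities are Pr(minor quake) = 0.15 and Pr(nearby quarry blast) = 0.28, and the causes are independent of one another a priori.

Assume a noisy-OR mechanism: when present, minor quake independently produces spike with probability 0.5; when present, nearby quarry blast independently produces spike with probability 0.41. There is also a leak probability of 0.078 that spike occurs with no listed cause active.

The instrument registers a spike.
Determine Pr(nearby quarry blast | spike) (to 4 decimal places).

Under noisy-OR, P(spike | causes) = 1 − (1−0.078)·∏(1−qᵢ) over the active causes.
Enumerate the 4 (minor quake, nearby quarry blast) configurations and weight by the priors:
  P(spike) = 0.078*0.85*0.72 + 0.45602*0.85*0.28 + 0.539*0.15*0.72 + 0.72801*0.15*0.28
        = 0.047736 + 0.108533 + 0.058212 + 0.030576 = 0.245057
Configurations with nearby quarry blast contribute 0.139109, so
  P(nearby quarry blast | spike) = 0.139109 / 0.245057 ≈ 0.5677

Pr(nearby quarry blast | spike) ≈ 0.5677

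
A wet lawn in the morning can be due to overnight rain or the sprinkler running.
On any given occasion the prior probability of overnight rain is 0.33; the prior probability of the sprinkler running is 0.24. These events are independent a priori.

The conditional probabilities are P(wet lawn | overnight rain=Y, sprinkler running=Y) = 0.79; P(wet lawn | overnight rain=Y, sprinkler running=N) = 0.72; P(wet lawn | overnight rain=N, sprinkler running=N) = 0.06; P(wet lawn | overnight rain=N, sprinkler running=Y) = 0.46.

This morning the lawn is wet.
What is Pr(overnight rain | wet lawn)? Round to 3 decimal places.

Pr(overnight rain | wet lawn) ≈ 0.699

Weight on overnight rain=true, given the evidence: 0.180576 + 0.062568 = 0.243144
The normalizing constant is 0.06×0.67×0.76 + 0.46×0.67×0.24 + 0.72×0.33×0.76 + 0.79×0.33×0.24 = 0.347664
Posterior = 0.243144 / 0.347664 ≈ 0.699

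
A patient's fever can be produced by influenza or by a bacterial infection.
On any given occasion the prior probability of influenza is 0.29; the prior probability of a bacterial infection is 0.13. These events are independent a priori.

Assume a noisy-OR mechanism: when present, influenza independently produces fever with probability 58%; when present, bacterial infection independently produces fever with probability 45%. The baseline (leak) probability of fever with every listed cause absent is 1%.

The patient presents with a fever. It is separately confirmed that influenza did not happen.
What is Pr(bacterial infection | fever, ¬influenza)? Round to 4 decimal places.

Pr(bacterial infection | fever, ¬influenza) ≈ 0.8719

Under noisy-OR, P(fever | causes) = 1 − (1−0.01)·∏(1−qᵢ) over the active causes.
For the numerator, keep only bacterial infection=true terms: 0.4555×0.13 = 0.059215
Normalizer over all consistent configurations: 0.01×0.87 + 0.4555×0.13 = 0.067915
P(bacterial infection | fever, ¬influenza) = 0.059215/0.067915 ≈ 0.8719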